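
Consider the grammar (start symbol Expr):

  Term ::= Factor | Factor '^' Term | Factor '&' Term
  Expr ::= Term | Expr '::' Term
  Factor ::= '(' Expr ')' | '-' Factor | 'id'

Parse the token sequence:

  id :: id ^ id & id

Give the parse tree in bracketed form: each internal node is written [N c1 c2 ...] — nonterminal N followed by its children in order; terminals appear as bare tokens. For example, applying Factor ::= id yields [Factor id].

Expr
Expr :: Term
Term :: Term
Factor :: Term
id :: Term
id :: Factor ^ Term
id :: id ^ Term
id :: id ^ Factor & Term
id :: id ^ id & Term
id :: id ^ id & Factor
id :: id ^ id & id

[Expr [Expr [Term [Factor id]]] :: [Term [Factor id] ^ [Term [Factor id] & [Term [Factor id]]]]]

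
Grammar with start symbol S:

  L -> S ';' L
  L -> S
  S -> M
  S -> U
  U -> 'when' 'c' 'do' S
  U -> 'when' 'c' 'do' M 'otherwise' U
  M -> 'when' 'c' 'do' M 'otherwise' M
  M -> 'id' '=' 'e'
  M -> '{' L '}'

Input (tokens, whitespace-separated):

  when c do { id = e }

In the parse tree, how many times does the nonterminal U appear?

1

[S [U when c do [S [M { [L [S [M id = e]]] }]]]]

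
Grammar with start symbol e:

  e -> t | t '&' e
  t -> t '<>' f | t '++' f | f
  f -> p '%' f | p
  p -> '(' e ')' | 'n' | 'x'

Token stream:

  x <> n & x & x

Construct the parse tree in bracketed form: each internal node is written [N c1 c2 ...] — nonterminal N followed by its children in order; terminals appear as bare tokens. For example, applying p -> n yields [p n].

e
t & e
t <> f & e
f <> f & e
p <> f & e
x <> f & e
x <> p & e
x <> n & e
x <> n & t & e
x <> n & f & e
x <> n & p & e
x <> n & x & e
x <> n & x & t
x <> n & x & f
x <> n & x & p
x <> n & x & x

[e [t [t [f [p x]]] <> [f [p n]]] & [e [t [f [p x]]] & [e [t [f [p x]]]]]]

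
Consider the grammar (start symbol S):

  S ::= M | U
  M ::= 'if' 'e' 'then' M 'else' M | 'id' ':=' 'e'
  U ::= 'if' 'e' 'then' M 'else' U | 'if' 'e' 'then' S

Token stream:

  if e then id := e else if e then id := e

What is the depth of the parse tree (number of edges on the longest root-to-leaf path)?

5

[S [U if e then [M id := e] else [U if e then [S [M id := e]]]]]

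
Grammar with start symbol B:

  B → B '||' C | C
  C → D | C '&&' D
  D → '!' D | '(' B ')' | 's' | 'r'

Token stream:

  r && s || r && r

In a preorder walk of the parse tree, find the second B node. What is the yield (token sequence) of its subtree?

[B [B [C [C [D r]] && [D s]]] || [C [C [D r]] && [D r]]]

r && s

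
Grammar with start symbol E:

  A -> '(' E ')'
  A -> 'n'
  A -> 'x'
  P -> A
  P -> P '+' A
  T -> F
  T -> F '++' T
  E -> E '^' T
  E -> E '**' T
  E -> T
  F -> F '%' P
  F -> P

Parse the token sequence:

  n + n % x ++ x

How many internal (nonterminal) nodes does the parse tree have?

14

[E [T [F [F [P [P [A n]] + [A n]]] % [P [A x]]] ++ [T [F [P [A x]]]]]]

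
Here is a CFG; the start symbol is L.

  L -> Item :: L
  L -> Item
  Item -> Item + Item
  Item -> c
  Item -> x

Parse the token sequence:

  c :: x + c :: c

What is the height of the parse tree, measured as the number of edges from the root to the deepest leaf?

4

[L [Item c] :: [L [Item [Item x] + [Item c]] :: [L [Item c]]]]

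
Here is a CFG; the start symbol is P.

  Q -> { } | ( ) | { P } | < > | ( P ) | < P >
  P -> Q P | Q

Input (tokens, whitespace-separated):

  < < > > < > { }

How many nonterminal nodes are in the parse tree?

8

[P [Q < [P [Q < >]] >] [P [Q < >] [P [Q { }]]]]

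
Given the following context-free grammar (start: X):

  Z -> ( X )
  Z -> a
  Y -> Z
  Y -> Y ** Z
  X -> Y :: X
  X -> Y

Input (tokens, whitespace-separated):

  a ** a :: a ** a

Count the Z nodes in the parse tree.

[X [Y [Y [Z a]] ** [Z a]] :: [X [Y [Y [Z a]] ** [Z a]]]]

4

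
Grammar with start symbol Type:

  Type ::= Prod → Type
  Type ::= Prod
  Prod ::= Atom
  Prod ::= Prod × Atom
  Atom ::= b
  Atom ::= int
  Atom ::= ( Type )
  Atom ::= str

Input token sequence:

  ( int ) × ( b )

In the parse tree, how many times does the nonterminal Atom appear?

[Type [Prod [Prod [Atom ( [Type [Prod [Atom int]]] )]] × [Atom ( [Type [Prod [Atom b]]] )]]]

4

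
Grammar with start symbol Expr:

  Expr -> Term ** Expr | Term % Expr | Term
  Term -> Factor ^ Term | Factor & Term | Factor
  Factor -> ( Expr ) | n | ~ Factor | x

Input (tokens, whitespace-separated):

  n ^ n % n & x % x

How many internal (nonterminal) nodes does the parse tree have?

13

[Expr [Term [Factor n] ^ [Term [Factor n]]] % [Expr [Term [Factor n] & [Term [Factor x]]] % [Expr [Term [Factor x]]]]]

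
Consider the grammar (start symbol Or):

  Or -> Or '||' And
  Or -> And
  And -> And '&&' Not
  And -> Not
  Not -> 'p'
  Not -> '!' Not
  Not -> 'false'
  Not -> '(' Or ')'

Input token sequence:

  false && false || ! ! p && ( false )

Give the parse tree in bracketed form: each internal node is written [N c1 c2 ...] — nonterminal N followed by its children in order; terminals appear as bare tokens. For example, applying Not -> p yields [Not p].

Or
Or || And
And || And
And && Not || And
Not && Not || And
false && Not || And
false && false || And
false && false || And && Not
false && false || Not && Not
false && false || ! Not && Not
false && false || ! ! Not && Not
false && false || ! ! p && Not
false && false || ! ! p && ( Or )
false && false || ! ! p && ( And )
false && false || ! ! p && ( Not )
false && false || ! ! p && ( false )

[Or [Or [And [And [Not false]] && [Not false]]] || [And [And [Not ! [Not ! [Not p]]]] && [Not ( [Or [And [Not false]]] )]]]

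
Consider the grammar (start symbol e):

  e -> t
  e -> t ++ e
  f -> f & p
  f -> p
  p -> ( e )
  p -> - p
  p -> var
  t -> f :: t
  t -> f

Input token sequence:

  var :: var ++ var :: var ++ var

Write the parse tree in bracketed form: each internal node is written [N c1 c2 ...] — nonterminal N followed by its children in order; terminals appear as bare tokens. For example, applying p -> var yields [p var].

[e [t [f [p var]] :: [t [f [p var]]]] ++ [e [t [f [p var]] :: [t [f [p var]]]] ++ [e [t [f [p var]]]]]]

e
t ++ e
f :: t ++ e
p :: t ++ e
var :: t ++ e
var :: f ++ e
var :: p ++ e
var :: var ++ e
var :: var ++ t ++ e
var :: var ++ f :: t ++ e
var :: var ++ p :: t ++ e
var :: var ++ var :: t ++ e
var :: var ++ var :: f ++ e
var :: var ++ var :: p ++ e
var :: var ++ var :: var ++ e
var :: var ++ var :: var ++ t
var :: var ++ var :: var ++ f
var :: var ++ var :: var ++ p
var :: var ++ var :: var ++ var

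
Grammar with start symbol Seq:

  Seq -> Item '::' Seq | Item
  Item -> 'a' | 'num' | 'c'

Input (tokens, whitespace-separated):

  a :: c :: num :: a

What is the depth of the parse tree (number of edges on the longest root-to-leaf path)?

[Seq [Item a] :: [Seq [Item c] :: [Seq [Item num] :: [Seq [Item a]]]]]

5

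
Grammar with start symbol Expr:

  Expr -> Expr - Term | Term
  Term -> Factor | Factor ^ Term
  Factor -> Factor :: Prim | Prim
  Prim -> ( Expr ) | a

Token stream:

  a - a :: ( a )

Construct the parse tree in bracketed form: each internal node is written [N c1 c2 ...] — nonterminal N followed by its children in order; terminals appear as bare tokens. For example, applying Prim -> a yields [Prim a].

[Expr [Expr [Term [Factor [Prim a]]]] - [Term [Factor [Factor [Prim a]] :: [Prim ( [Expr [Term [Factor [Prim a]]]] )]]]]

Expr
Expr - Term
Term - Term
Factor - Term
Prim - Term
a - Term
a - Factor
a - Factor :: Prim
a - Prim :: Prim
a - a :: Prim
a - a :: ( Expr )
a - a :: ( Term )
a - a :: ( Factor )
a - a :: ( Prim )
a - a :: ( a )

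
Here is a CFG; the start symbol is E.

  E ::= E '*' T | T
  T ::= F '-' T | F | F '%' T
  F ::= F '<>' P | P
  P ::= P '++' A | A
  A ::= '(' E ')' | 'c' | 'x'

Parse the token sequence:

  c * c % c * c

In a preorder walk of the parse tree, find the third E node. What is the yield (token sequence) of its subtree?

c

[E [E [E [T [F [P [A c]]]]] * [T [F [P [A c]]] % [T [F [P [A c]]]]]] * [T [F [P [A c]]]]]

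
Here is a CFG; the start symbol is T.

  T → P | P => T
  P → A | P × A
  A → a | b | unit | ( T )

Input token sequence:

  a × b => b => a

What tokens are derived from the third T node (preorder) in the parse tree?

a

[T [P [P [A a]] × [A b]] => [T [P [A b]] => [T [P [A a]]]]]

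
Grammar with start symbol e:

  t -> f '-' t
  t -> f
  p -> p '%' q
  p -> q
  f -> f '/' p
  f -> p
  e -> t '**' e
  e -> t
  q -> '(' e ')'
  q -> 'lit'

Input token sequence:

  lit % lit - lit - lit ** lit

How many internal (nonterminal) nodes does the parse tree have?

[e [t [f [p [p [q lit]] % [q lit]]] - [t [f [p [q lit]]] - [t [f [p [q lit]]]]]] ** [e [t [f [p [q lit]]]]]]

20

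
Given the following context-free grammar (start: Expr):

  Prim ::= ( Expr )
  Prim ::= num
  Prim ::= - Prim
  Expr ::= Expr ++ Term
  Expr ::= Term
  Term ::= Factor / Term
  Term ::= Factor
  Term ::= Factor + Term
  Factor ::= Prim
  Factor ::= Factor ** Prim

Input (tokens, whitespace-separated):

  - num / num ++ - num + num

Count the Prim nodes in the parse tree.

6

[Expr [Expr [Term [Factor [Prim - [Prim num]]] / [Term [Factor [Prim num]]]]] ++ [Term [Factor [Prim - [Prim num]]] + [Term [Factor [Prim num]]]]]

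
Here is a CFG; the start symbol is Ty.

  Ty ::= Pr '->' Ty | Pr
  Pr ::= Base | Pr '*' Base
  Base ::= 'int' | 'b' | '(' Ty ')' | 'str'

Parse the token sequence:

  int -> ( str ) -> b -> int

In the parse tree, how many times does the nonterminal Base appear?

[Ty [Pr [Base int]] -> [Ty [Pr [Base ( [Ty [Pr [Base str]]] )]] -> [Ty [Pr [Base b]] -> [Ty [Pr [Base int]]]]]]

5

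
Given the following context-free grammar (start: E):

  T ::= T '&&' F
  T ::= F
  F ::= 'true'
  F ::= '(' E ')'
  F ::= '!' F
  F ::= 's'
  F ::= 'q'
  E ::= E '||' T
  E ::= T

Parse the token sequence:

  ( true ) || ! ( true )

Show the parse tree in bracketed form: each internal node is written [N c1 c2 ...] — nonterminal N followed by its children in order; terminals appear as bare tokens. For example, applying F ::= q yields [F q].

[E [E [T [F ( [E [T [F true]]] )]]] || [T [F ! [F ( [E [T [F true]]] )]]]]

E
E || T
T || T
F || T
( E ) || T
( T ) || T
( F ) || T
( true ) || T
( true ) || F
( true ) || ! F
( true ) || ! ( E )
( true ) || ! ( T )
( true ) || ! ( F )
( true ) || ! ( true )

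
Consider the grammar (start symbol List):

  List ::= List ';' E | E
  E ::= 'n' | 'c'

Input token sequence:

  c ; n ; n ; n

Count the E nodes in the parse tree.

4

[List [List [List [List [E c]] ; [E n]] ; [E n]] ; [E n]]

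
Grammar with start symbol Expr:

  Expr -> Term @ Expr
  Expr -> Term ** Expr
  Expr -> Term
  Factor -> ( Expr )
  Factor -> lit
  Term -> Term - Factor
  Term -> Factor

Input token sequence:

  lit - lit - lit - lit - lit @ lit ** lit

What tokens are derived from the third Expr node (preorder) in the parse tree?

lit

[Expr [Term [Term [Term [Term [Term [Factor lit]] - [Factor lit]] - [Factor lit]] - [Factor lit]] - [Factor lit]] @ [Expr [Term [Factor lit]] ** [Expr [Term [Factor lit]]]]]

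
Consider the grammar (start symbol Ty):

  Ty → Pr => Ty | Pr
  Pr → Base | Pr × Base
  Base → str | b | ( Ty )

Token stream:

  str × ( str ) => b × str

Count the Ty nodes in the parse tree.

3

[Ty [Pr [Pr [Base str]] × [Base ( [Ty [Pr [Base str]]] )]] => [Ty [Pr [Pr [Base b]] × [Base str]]]]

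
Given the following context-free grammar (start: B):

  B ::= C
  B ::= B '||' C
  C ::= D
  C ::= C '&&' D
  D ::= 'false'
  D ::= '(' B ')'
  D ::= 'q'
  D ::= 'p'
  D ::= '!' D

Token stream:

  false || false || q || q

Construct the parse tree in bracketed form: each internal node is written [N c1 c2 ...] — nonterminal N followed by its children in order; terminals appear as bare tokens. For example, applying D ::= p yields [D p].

[B [B [B [B [C [D false]]] || [C [D false]]] || [C [D q]]] || [C [D q]]]

B
B || C
B || C || C
B || C || C || C
C || C || C || C
D || C || C || C
false || C || C || C
false || D || C || C
false || false || C || C
false || false || D || C
false || false || q || C
false || false || q || D
false || false || q || q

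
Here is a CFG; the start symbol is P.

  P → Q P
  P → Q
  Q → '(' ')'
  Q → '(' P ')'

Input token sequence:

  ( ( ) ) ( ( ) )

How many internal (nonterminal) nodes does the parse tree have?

[P [Q ( [P [Q ( )]] )] [P [Q ( [P [Q ( )]] )]]]

8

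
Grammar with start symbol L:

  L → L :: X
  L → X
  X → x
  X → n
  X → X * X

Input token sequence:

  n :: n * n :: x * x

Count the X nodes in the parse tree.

[L [L [L [X n]] :: [X [X n] * [X n]]] :: [X [X x] * [X x]]]

7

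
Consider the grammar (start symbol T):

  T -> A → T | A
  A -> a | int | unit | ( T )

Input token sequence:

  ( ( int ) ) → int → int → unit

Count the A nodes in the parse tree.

6

[T [A ( [T [A ( [T [A int]] )]] )] → [T [A int] → [T [A int] → [T [A unit]]]]]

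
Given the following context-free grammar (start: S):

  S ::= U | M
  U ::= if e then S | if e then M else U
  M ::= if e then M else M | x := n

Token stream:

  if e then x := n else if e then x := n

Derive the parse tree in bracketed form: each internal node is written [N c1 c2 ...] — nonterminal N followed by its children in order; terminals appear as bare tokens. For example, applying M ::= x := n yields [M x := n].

[S [U if e then [M x := n] else [U if e then [S [M x := n]]]]]

S
U
if e then M else U
if e then x := n else U
if e then x := n else if e then S
if e then x := n else if e then M
if e then x := n else if e then x := n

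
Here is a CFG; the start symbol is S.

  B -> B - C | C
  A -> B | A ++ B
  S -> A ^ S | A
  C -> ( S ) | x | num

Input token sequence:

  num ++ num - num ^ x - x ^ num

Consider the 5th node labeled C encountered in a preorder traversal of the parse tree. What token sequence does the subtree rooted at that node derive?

x

[S [A [A [B [C num]]] ++ [B [B [C num]] - [C num]]] ^ [S [A [B [B [C x]] - [C x]]] ^ [S [A [B [C num]]]]]]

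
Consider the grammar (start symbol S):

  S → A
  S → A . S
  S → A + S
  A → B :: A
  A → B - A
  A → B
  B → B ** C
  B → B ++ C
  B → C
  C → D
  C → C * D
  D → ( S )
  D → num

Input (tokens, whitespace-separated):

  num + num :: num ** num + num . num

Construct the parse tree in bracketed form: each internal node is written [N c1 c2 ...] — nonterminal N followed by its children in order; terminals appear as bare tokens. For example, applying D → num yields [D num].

[S [A [B [C [D num]]]] + [S [A [B [C [D num]]] :: [A [B [B [C [D num]]] ** [C [D num]]]]] + [S [A [B [C [D num]]]] . [S [A [B [C [D num]]]]]]]]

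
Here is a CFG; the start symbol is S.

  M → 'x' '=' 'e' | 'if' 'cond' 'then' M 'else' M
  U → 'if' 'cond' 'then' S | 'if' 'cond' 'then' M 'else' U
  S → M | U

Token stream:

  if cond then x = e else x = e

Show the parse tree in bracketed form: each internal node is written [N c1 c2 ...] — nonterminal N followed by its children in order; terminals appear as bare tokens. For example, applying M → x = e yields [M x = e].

S
M
if cond then M else M
if cond then x = e else M
if cond then x = e else x = e

[S [M if cond then [M x = e] else [M x = e]]]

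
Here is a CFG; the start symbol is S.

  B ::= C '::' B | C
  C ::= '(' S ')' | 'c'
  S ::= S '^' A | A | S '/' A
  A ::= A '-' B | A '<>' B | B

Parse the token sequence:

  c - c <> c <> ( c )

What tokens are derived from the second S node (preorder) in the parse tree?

[S [A [A [A [A [B [C c]]] - [B [C c]]] <> [B [C c]]] <> [B [C ( [S [A [B [C c]]]] )]]]]

c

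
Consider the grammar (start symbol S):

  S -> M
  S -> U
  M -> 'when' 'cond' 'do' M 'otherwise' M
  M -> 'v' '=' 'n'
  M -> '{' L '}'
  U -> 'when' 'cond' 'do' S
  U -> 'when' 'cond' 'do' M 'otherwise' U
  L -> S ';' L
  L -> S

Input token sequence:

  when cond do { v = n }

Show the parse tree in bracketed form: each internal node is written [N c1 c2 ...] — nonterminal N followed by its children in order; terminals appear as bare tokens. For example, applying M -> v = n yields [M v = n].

S
U
when cond do S
when cond do M
when cond do { L }
when cond do { S }
when cond do { M }
when cond do { v = n }

[S [U when cond do [S [M { [L [S [M v = n]]] }]]]]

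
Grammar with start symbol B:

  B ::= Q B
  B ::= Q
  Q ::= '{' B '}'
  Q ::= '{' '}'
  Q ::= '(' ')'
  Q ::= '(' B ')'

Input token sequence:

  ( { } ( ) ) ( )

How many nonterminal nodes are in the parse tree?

8

[B [Q ( [B [Q { }] [B [Q ( )]]] )] [B [Q ( )]]]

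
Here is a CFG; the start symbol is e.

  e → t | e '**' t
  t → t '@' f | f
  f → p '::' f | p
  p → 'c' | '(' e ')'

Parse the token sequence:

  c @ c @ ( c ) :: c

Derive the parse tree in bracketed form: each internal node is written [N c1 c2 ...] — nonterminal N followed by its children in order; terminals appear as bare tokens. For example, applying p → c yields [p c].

[e [t [t [t [f [p c]]] @ [f [p c]]] @ [f [p ( [e [t [f [p c]]]] )] :: [f [p c]]]]]

e
t
t @ f
t @ f @ f
f @ f @ f
p @ f @ f
c @ f @ f
c @ p @ f
c @ c @ f
c @ c @ p :: f
c @ c @ ( e ) :: f
c @ c @ ( t ) :: f
c @ c @ ( f ) :: f
c @ c @ ( p ) :: f
c @ c @ ( c ) :: f
c @ c @ ( c ) :: p
c @ c @ ( c ) :: c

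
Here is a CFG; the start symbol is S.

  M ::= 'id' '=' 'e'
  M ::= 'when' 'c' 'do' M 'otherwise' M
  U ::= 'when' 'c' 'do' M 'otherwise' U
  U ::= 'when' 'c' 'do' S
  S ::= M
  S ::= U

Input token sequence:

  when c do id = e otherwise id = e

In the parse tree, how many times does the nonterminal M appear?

3

[S [M when c do [M id = e] otherwise [M id = e]]]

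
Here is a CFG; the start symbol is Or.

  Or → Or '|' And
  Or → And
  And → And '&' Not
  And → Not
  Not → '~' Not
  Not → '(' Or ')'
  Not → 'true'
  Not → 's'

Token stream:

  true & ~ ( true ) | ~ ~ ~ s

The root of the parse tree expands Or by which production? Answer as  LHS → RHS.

Or → Or '|' And

[Or [Or [And [And [Not true]] & [Not ~ [Not ( [Or [And [Not true]]] )]]]] | [And [Not ~ [Not ~ [Not ~ [Not s]]]]]]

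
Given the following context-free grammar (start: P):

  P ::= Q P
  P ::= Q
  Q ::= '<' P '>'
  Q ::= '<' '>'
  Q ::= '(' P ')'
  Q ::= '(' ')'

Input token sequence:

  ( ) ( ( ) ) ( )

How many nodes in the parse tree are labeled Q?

[P [Q ( )] [P [Q ( [P [Q ( )]] )] [P [Q ( )]]]]

4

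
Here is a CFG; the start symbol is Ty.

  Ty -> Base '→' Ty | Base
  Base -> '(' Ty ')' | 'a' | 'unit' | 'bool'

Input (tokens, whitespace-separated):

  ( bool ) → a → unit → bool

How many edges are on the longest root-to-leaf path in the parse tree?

5

[Ty [Base ( [Ty [Base bool]] )] → [Ty [Base a] → [Ty [Base unit] → [Ty [Base bool]]]]]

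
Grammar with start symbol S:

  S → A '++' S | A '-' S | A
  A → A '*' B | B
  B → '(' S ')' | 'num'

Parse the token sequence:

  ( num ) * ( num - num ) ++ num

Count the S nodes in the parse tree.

[S [A [A [B ( [S [A [B num]]] )]] * [B ( [S [A [B num]] - [S [A [B num]]]] )]] ++ [S [A [B num]]]]

5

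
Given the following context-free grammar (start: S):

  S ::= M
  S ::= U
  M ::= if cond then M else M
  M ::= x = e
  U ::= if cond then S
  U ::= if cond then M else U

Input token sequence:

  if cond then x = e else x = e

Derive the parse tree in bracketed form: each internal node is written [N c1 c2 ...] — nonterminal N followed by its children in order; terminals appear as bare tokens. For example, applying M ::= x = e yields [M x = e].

S
M
if cond then M else M
if cond then x = e else M
if cond then x = e else x = e

[S [M if cond then [M x = e] else [M x = e]]]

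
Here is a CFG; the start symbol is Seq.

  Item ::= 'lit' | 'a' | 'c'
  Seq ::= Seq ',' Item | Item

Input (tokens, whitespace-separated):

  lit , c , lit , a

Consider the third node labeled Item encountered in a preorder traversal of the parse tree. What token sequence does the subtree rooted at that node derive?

lit

[Seq [Seq [Seq [Seq [Item lit]] , [Item c]] , [Item lit]] , [Item a]]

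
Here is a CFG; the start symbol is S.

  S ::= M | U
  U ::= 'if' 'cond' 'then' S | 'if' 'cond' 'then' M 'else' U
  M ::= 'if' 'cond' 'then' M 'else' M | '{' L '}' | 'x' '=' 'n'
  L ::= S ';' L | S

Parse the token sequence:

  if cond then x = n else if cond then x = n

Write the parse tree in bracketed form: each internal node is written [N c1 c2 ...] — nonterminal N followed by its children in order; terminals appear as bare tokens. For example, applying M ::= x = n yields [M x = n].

S
U
if cond then M else U
if cond then x = n else U
if cond then x = n else if cond then S
if cond then x = n else if cond then M
if cond then x = n else if cond then x = n

[S [U if cond then [M x = n] else [U if cond then [S [M x = n]]]]]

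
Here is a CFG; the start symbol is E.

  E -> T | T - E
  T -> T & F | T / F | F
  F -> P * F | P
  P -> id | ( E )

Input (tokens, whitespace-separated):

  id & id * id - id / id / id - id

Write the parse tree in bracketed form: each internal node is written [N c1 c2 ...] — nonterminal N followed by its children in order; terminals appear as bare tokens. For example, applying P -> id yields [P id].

[E [T [T [F [P id]]] & [F [P id] * [F [P id]]]] - [E [T [T [T [F [P id]]] / [F [P id]]] / [F [P id]]] - [E [T [F [P id]]]]]]

E
T - E
T & F - E
F & F - E
P & F - E
id & F - E
id & P * F - E
id & id * F - E
id & id * P - E
id & id * id - E
id & id * id - T - E
id & id * id - T / F - E
id & id * id - T / F / F - E
id & id * id - F / F / F - E
id & id * id - P / F / F - E
id & id * id - id / F / F - E
id & id * id - id / P / F - E
id & id * id - id / id / F - E
id & id * id - id / id / P - E
id & id * id - id / id / id - E
id & id * id - id / id / id - T
id & id * id - id / id / id - F
id & id * id - id / id / id - P
id & id * id - id / id / id - id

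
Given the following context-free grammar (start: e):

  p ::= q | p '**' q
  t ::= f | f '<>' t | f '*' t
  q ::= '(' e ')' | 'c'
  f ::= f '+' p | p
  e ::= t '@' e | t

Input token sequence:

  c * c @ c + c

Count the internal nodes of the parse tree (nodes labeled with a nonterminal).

17

[e [t [f [p [q c]]] * [t [f [p [q c]]]]] @ [e [t [f [f [p [q c]]] + [p [q c]]]]]]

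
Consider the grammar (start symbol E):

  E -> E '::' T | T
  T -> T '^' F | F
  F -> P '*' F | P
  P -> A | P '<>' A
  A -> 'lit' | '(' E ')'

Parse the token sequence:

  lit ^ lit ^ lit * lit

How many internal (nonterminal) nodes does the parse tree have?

[E [T [T [T [F [P [A lit]]]] ^ [F [P [A lit]]]] ^ [F [P [A lit]] * [F [P [A lit]]]]]]

16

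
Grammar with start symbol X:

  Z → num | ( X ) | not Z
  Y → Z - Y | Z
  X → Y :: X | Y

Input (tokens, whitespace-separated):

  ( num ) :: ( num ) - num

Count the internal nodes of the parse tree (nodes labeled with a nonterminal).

[X [Y [Z ( [X [Y [Z num]]] )]] :: [X [Y [Z ( [X [Y [Z num]]] )] - [Y [Z num]]]]]

14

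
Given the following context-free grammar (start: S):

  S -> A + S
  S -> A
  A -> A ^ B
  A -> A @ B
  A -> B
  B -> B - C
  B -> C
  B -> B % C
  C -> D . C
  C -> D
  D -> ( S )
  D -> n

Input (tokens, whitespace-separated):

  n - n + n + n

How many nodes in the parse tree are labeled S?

[S [A [B [B [C [D n]]] - [C [D n]]]] + [S [A [B [C [D n]]]] + [S [A [B [C [D n]]]]]]]

3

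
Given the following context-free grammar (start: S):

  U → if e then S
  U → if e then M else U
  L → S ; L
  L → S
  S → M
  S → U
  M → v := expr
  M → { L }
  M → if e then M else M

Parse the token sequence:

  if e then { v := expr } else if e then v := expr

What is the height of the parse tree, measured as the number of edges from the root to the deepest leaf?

[S [U if e then [M { [L [S [M v := expr]]] }] else [U if e then [S [M v := expr]]]]]

6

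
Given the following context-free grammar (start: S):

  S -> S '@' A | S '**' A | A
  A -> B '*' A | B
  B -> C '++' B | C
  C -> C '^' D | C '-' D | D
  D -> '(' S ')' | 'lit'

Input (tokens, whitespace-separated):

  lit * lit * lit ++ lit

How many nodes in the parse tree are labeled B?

[S [A [B [C [D lit]]] * [A [B [C [D lit]]] * [A [B [C [D lit]] ++ [B [C [D lit]]]]]]]]

4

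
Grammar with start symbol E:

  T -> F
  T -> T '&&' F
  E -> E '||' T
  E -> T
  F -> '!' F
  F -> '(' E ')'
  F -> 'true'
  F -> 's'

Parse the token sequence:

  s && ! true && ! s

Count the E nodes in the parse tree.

[E [T [T [T [F s]] && [F ! [F true]]] && [F ! [F s]]]]

1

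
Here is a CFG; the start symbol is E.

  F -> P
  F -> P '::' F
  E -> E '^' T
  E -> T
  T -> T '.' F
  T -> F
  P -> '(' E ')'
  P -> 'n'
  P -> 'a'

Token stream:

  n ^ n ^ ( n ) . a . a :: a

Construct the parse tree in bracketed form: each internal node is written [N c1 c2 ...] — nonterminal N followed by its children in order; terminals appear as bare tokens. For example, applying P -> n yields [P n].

[E [E [E [T [F [P n]]]] ^ [T [F [P n]]]] ^ [T [T [T [F [P ( [E [T [F [P n]]]] )]]] . [F [P a]]] . [F [P a] :: [F [P a]]]]]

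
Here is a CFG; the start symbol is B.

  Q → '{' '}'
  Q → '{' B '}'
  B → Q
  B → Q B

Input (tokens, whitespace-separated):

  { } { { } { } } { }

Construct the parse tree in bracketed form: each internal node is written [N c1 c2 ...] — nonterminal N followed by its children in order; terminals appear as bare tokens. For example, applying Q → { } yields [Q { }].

[B [Q { }] [B [Q { [B [Q { }] [B [Q { }]]] }] [B [Q { }]]]]

B
Q B
{ } B
{ } Q B
{ } { B } B
{ } { Q B } B
{ } { { } B } B
{ } { { } Q } B
{ } { { } { } } B
{ } { { } { } } Q
{ } { { } { } } { }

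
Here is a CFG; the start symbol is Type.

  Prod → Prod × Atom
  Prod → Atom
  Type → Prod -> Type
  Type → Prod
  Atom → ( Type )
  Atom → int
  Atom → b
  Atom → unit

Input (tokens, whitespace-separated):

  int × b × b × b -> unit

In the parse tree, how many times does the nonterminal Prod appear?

5

[Type [Prod [Prod [Prod [Prod [Atom int]] × [Atom b]] × [Atom b]] × [Atom b]] -> [Type [Prod [Atom unit]]]]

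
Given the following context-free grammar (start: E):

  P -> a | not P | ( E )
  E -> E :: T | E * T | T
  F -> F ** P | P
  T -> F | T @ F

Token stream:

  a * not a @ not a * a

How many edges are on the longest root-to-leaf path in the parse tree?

7

[E [E [E [T [F [P a]]]] * [T [T [F [P not [P a]]]] @ [F [P not [P a]]]]] * [T [F [P a]]]]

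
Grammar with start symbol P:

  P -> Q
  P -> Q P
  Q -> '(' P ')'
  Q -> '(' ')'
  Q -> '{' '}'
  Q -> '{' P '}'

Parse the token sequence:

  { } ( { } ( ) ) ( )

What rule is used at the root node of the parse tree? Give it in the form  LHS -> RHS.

P -> Q P

[P [Q { }] [P [Q ( [P [Q { }] [P [Q ( )]]] )] [P [Q ( )]]]]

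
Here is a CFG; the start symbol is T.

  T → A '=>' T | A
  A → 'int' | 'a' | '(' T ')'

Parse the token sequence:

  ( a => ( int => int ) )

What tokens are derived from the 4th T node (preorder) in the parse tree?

int => int

[T [A ( [T [A a] => [T [A ( [T [A int] => [T [A int]]] )]]] )]]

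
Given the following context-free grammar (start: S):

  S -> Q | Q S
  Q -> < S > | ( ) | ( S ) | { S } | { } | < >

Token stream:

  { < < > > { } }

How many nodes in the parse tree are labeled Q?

[S [Q { [S [Q < [S [Q < >]] >] [S [Q { }]]] }]]

4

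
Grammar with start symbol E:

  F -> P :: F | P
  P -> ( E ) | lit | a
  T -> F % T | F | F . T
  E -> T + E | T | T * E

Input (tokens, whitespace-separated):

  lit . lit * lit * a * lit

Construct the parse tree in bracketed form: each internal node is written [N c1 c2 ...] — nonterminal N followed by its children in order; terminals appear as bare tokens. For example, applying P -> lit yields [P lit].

[E [T [F [P lit]] . [T [F [P lit]]]] * [E [T [F [P lit]]] * [E [T [F [P a]]] * [E [T [F [P lit]]]]]]]

E
T * E
F . T * E
P . T * E
lit . T * E
lit . F * E
lit . P * E
lit . lit * E
lit . lit * T * E
lit . lit * F * E
lit . lit * P * E
lit . lit * lit * E
lit . lit * lit * T * E
lit . lit * lit * F * E
lit . lit * lit * P * E
lit . lit * lit * a * E
lit . lit * lit * a * T
lit . lit * lit * a * F
lit . lit * lit * a * P
lit . lit * lit * a * lit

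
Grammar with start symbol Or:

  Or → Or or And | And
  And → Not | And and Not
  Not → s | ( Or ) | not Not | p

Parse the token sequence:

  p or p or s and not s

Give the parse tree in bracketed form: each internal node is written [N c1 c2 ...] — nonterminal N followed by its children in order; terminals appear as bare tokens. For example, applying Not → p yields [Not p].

Or
Or or And
Or or And or And
And or And or And
Not or And or And
p or And or And
p or Not or And
p or p or And
p or p or And and Not
p or p or Not and Not
p or p or s and Not
p or p or s and not Not
p or p or s and not s

[Or [Or [Or [And [Not p]]] or [And [Not p]]] or [And [And [Not s]] and [Not not [Not s]]]]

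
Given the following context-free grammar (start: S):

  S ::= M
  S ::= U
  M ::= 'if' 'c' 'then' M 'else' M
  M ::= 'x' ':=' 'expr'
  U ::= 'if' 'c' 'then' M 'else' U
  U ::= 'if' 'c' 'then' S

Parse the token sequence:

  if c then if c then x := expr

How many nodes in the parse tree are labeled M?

1

[S [U if c then [S [U if c then [S [M x := expr]]]]]]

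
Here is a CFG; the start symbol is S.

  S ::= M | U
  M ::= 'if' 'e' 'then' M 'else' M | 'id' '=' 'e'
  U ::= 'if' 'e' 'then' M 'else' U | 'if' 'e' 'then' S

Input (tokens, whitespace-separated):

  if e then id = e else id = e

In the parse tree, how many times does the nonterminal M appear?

3

[S [M if e then [M id = e] else [M id = e]]]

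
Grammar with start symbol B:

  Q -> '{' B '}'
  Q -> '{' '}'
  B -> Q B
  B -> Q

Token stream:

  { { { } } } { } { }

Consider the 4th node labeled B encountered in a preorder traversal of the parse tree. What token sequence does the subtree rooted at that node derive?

{ } { }

[B [Q { [B [Q { [B [Q { }]] }]] }] [B [Q { }] [B [Q { }]]]]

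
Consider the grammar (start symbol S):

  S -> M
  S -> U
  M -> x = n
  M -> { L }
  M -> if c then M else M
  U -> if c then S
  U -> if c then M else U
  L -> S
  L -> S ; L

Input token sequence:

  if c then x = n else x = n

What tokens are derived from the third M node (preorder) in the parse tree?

x = n

[S [M if c then [M x = n] else [M x = n]]]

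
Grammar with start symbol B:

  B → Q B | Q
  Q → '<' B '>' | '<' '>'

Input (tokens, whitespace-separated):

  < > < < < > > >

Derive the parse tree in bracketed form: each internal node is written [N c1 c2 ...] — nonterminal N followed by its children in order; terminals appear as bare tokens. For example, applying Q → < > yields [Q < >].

B
Q B
< > B
< > Q
< > < B >
< > < Q >
< > < < B > >
< > < < Q > >
< > < < < > > >

[B [Q < >] [B [Q < [B [Q < [B [Q < >]] >]] >]]]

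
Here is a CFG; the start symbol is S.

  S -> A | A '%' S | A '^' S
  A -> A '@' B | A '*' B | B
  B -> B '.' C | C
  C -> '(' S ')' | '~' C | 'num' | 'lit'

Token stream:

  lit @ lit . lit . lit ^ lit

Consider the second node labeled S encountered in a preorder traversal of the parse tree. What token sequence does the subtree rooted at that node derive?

lit

[S [A [A [B [C lit]]] @ [B [B [B [C lit]] . [C lit]] . [C lit]]] ^ [S [A [B [C lit]]]]]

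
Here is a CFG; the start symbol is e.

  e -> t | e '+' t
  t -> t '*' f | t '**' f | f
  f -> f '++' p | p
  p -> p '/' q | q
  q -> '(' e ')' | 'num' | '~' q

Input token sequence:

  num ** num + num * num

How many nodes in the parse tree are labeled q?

4

[e [e [t [t [f [p [q num]]]] ** [f [p [q num]]]]] + [t [t [f [p [q num]]]] * [f [p [q num]]]]]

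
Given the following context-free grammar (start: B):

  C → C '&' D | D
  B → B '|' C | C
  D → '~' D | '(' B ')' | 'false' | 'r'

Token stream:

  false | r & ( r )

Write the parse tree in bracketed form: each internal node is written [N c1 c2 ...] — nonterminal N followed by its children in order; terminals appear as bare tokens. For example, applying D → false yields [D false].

[B [B [C [D false]]] | [C [C [D r]] & [D ( [B [C [D r]]] )]]]

B
B | C
C | C
D | C
false | C
false | C & D
false | D & D
false | r & D
false | r & ( B )
false | r & ( C )
false | r & ( D )
false | r & ( r )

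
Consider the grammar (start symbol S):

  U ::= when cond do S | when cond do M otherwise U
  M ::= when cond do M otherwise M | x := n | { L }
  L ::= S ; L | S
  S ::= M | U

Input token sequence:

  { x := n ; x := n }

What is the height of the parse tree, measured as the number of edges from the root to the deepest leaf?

[S [M { [L [S [M x := n]] ; [L [S [M x := n]]]] }]]

6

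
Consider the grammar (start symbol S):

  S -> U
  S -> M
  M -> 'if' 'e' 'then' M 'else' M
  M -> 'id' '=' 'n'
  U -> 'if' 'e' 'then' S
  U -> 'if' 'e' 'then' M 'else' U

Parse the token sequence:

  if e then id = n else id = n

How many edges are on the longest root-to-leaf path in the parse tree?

3

[S [M if e then [M id = n] else [M id = n]]]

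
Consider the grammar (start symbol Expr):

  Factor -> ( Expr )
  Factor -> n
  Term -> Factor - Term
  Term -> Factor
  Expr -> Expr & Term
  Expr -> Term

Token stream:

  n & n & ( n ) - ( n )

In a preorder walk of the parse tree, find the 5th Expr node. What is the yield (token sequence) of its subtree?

[Expr [Expr [Expr [Term [Factor n]]] & [Term [Factor n]]] & [Term [Factor ( [Expr [Term [Factor n]]] )] - [Term [Factor ( [Expr [Term [Factor n]]] )]]]]

n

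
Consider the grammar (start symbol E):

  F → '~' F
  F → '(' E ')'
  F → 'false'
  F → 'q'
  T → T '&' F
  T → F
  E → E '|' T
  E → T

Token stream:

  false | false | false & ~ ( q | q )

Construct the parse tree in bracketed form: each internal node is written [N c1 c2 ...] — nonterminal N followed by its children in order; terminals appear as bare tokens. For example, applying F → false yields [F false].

E
E | T
E | T | T
T | T | T
F | T | T
false | T | T
false | F | T
false | false | T
false | false | T & F
false | false | F & F
false | false | false & F
false | false | false & ~ F
false | false | false & ~ ( E )
false | false | false & ~ ( E | T )
false | false | false & ~ ( T | T )
false | false | false & ~ ( F | T )
false | false | false & ~ ( q | T )
false | false | false & ~ ( q | F )
false | false | false & ~ ( q | q )

[E [E [E [T [F false]]] | [T [F false]]] | [T [T [F false]] & [F ~ [F ( [E [E [T [F q]]] | [T [F q]]] )]]]]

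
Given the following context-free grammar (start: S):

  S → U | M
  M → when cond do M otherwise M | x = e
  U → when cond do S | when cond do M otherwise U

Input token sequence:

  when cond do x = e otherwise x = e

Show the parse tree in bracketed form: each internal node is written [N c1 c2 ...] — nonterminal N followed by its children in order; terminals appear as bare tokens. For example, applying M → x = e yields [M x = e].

S
M
when cond do M otherwise M
when cond do x = e otherwise M
when cond do x = e otherwise x = e

[S [M when cond do [M x = e] otherwise [M x = e]]]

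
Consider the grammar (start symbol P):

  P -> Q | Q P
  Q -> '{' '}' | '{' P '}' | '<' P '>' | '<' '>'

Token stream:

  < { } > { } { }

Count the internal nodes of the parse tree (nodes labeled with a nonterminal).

[P [Q < [P [Q { }]] >] [P [Q { }] [P [Q { }]]]]

8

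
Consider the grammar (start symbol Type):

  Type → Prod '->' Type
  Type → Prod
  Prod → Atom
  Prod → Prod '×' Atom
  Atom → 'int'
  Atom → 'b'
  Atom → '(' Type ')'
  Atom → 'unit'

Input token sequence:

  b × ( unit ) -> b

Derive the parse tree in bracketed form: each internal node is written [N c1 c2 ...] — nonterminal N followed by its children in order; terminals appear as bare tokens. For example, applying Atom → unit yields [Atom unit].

[Type [Prod [Prod [Atom b]] × [Atom ( [Type [Prod [Atom unit]]] )]] -> [Type [Prod [Atom b]]]]

Type
Prod -> Type
Prod × Atom -> Type
Atom × Atom -> Type
b × Atom -> Type
b × ( Type ) -> Type
b × ( Prod ) -> Type
b × ( Atom ) -> Type
b × ( unit ) -> Type
b × ( unit ) -> Prod
b × ( unit ) -> Atom
b × ( unit ) -> b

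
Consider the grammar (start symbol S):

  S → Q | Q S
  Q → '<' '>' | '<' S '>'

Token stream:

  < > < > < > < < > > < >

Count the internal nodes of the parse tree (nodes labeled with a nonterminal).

12

[S [Q < >] [S [Q < >] [S [Q < >] [S [Q < [S [Q < >]] >] [S [Q < >]]]]]]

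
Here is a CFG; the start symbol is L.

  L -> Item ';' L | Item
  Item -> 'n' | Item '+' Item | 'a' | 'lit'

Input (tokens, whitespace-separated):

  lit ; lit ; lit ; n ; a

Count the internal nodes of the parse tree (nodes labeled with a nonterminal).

10

[L [Item lit] ; [L [Item lit] ; [L [Item lit] ; [L [Item n] ; [L [Item a]]]]]]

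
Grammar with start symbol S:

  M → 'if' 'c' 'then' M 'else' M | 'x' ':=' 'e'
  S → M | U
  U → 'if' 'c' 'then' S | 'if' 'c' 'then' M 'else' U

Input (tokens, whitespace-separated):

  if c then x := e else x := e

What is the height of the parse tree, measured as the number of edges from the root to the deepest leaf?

[S [M if c then [M x := e] else [M x := e]]]

3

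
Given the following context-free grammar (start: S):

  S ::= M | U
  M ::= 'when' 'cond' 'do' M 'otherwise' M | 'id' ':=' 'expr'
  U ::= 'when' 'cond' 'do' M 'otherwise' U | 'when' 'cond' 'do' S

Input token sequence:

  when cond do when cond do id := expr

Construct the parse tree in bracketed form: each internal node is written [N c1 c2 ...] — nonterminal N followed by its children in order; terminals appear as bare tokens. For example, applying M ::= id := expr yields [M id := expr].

S
U
when cond do S
when cond do U
when cond do when cond do S
when cond do when cond do M
when cond do when cond do id := expr

[S [U when cond do [S [U when cond do [S [M id := expr]]]]]]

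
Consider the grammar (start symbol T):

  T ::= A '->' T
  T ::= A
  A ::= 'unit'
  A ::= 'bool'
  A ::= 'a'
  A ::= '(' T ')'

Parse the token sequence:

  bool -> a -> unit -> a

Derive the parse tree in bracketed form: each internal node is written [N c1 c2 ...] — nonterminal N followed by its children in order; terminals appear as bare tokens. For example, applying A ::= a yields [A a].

T
A -> T
bool -> T
bool -> A -> T
bool -> a -> T
bool -> a -> A -> T
bool -> a -> unit -> T
bool -> a -> unit -> A
bool -> a -> unit -> a

[T [A bool] -> [T [A a] -> [T [A unit] -> [T [A a]]]]]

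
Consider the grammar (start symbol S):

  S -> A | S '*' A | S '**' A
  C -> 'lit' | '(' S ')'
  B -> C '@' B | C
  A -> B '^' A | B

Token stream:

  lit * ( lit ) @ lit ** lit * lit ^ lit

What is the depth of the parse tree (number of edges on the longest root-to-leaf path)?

10

[S [S [S [S [A [B [C lit]]]] * [A [B [C ( [S [A [B [C lit]]]] )] @ [B [C lit]]]]] ** [A [B [C lit]]]] * [A [B [C lit]] ^ [A [B [C lit]]]]]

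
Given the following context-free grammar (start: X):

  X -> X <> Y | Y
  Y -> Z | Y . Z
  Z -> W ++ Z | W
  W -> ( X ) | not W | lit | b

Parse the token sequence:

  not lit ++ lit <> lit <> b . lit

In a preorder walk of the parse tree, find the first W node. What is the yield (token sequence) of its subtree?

not lit

[X [X [X [Y [Z [W not [W lit]] ++ [Z [W lit]]]]] <> [Y [Z [W lit]]]] <> [Y [Y [Z [W b]]] . [Z [W lit]]]]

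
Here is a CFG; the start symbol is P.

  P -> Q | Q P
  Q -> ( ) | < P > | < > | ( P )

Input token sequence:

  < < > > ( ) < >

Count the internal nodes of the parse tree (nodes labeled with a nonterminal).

[P [Q < [P [Q < >]] >] [P [Q ( )] [P [Q < >]]]]

8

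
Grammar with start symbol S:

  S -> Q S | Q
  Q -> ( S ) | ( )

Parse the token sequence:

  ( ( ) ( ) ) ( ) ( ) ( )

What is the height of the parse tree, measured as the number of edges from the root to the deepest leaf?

[S [Q ( [S [Q ( )] [S [Q ( )]]] )] [S [Q ( )] [S [Q ( )] [S [Q ( )]]]]]

5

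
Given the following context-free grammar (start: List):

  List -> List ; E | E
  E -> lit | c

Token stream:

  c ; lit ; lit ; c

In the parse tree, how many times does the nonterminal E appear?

4

[List [List [List [List [E c]] ; [E lit]] ; [E lit]] ; [E c]]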